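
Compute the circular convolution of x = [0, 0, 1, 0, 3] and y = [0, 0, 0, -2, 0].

(x ⊛ y)[n] = Σ(m=0 to 4) x[m] · y[(n-m) mod 5]

Computing each output sample:
(x ⊛ y)[0] = -2
(x ⊛ y)[1] = 0
(x ⊛ y)[2] = -6
(x ⊛ y)[3] = 0
(x ⊛ y)[4] = 0

x ⊛ y = [-2, 0, -6, 0, 0]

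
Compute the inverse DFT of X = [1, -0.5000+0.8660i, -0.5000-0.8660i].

x[n] = (1/3) Σ(k=0 to 2) X[k] · e^(2πikn/3)

Computing each x[n]:
x[0] = 0
x[1] = 0
x[2] = 1

x = [0, 0, 1]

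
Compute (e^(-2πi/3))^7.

Since ω_3^3 = 1, powers reduce modulo 3.
7 mod 3 = 1
So ω_3^7 = ω_3^1 = e^(-2πi·1/3)

ω_3^7 = ω_3^1 = -0.5000-0.8660i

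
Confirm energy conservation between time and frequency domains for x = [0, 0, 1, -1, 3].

Time domain:
Σ|x[n]|² = |0|² + |0|² + |1|² + |-1|² + |3|² = 11.0000

Frequency domain:
(1/5)Σ|X[k]|² = (1/5)(|3|² + |0.9271+1.6776i|² + |-2.4271+3.6655i|² + |-2.4271-3.6655i|² + |0.9271-1.6776i|²) = (1/5)·55.0000 = 11.0000

Both sides agree, confirming Parseval's theorem.

Σ|x[n]|² = (1/N)Σ|X[k]|² = 11.0000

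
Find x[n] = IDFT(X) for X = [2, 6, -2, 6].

x[n] = (1/4) Σ(k=0 to 3) X[k] · e^(2πikn/4)

Computing each x[n]:
x[0] = 3
x[1] = 1
x[2] = -3
x[3] = 1

x = [3, 1, -3, 1]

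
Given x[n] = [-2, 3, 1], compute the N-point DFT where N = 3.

X[k] = Σ(n=0 to 2) x[n] · ω_3^(nk)
where ω_3 = e^(-2πi/3)

Computing each X[k]:
X[0] = 2
X[1] = -4.0000-1.7321i
X[2] = -4.0000+1.7321i

X = [2, -4.0000-1.7321i, -4.0000+1.7321i]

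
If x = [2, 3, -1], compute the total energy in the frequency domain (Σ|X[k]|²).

Parseval: Σ|x[n]|² = (1/N)Σ|X[k]|², so Σ|X[k]|² = N·Σ|x[n]|² = 3·14.0000

Σ|X[k]|² = N·Σ|x[n]|² = 3·14.0000 = 42.0000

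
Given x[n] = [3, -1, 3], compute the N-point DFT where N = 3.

X[k] = Σ(n=0 to 2) x[n] · ω_3^(nk)
where ω_3 = e^(-2πi/3)

Computing each X[k]:
X[0] = 5
X[1] = 2.0000+3.4641i
X[2] = 2.0000-3.4641i

X = [5, 2.0000+3.4641i, 2.0000-3.4641i]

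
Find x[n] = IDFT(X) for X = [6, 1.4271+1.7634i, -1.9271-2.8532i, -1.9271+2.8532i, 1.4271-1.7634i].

x[n] = (1/5) Σ(k=0 to 4) X[k] · e^(2πikn/5)

Computing each x[n]:
x[0] = 1
x[1] = 2
x[2] = -1
x[3] = 2
x[4] = 2

x = [1, 2, -1, 2, 2]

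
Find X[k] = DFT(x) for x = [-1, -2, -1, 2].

X[k] = Σ(n=0 to 3) x[n] · ω_4^(nk)
where ω_4 = e^(-2πi/4)

Computing each X[k]:
X[0] = -2
X[1] = 4i
X[2] = -2
X[3] = -4i

X = [-2, 4i, -2, -4i]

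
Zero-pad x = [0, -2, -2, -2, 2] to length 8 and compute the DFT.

Original 5-point DFT: [-4, 3.2361+3.8042i, -1.2361+2.3511i, -1.2361-2.3511i, 3.2361-3.8042i]
Zero-padded 8-point DFT provides frequency interpolation.

DFT_8([x, 0, ...]) = [-4, -2.0000+4.8284i, 4, -2.0000+0.8284i, 4, -2.0000-0.8284i, 4, -2.0000-4.8284i]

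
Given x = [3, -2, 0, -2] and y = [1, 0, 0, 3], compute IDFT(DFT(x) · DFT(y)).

(x ⊛ y)[n] = Σ(m=0 to 3) x[m] · y[(n-m) mod 4]

Computing each output sample:
(x ⊛ y)[0] = -3
(x ⊛ y)[1] = -2
(x ⊛ y)[2] = -6
(x ⊛ y)[3] = 7

x ⊛ y = [-3, -2, -6, 7]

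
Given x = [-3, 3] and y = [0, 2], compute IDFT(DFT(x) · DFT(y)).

(x ⊛ y)[n] = Σ(m=0 to 1) x[m] · y[(n-m) mod 2]

Computing each output sample:
(x ⊛ y)[0] = 6
(x ⊛ y)[1] = -6

x ⊛ y = [6, -6]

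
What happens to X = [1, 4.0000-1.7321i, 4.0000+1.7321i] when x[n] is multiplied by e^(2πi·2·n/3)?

Modulation property: DFT(ω_3^(-2n)·x[n]) = X[(k-2) mod 3], so circularly shift X by 2 positions.

X[k-2] = [4.0000-1.7321i, 4.0000+1.7321i, 1]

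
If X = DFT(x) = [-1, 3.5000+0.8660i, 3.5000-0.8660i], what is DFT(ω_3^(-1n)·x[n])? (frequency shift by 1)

Modulation property: DFT(ω_3^(-1n)·x[n]) = X[(k-1) mod 3], so circularly shift X by 1 positions.

X[k-1] = [3.5000-0.8660i, -1, 3.5000+0.8660i]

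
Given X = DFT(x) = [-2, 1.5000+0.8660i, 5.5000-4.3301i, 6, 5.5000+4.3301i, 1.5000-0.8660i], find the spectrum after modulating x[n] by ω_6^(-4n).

Modulation property: DFT(ω_6^(-4n)·x[n]) = X[(k-4) mod 6], so circularly shift X by 4 positions.

X[k-4] = [5.5000-4.3301i, 6, 5.5000+4.3301i, 1.5000-0.8660i, -2, 1.5000+0.8660i]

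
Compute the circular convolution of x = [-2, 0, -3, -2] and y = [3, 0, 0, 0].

(x ⊛ y)[n] = Σ(m=0 to 3) x[m] · y[(n-m) mod 4]

Computing each output sample:
(x ⊛ y)[0] = -6
(x ⊛ y)[1] = 0
(x ⊛ y)[2] = -9
(x ⊛ y)[3] = -6

x ⊛ y = [-6, 0, -9, -6]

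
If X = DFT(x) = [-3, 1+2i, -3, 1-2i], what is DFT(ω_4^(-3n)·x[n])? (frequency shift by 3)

Modulation property: DFT(ω_4^(-3n)·x[n]) = X[(k-3) mod 4], so circularly shift X by 3 positions.

X[k-3] = [1+2i, -3, 1-2i, -3]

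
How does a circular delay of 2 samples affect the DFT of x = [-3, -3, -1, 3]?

Time shift by 2: X_shifted[k] = ω_4^(2k) · X[k]
Shifted x = [-1, 3, -3, -3]

DFT(x[n-2]) = [-4, 2-6i, -4, 2+6i]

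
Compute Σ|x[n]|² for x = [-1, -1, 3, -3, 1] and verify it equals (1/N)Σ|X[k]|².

Time domain:
Σ|x[n]|² = |-1|² + |-1|² + |3|² + |-3|² + |1|² = 21.0000

Frequency domain:
(1/5)Σ|X[k]|² = (1/5)(|-1|² + |-1.0000-1.6246i|² + |-1.0000+6.8819i|² + |-1.0000-6.8819i|² + |-1.0000+1.6246i|²) = (1/5)·105.0000 = 21.0000

Both sides agree, confirming Parseval's theorem.

Σ|x[n]|² = (1/N)Σ|X[k]|² = 21.0000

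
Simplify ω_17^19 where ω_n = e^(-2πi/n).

Since ω_17^17 = 1, powers reduce modulo 17.
19 mod 17 = 2
So ω_17^19 = ω_17^2 = e^(-2πi·2/17)

ω_17^19 = ω_17^2 = 0.7390-0.6737i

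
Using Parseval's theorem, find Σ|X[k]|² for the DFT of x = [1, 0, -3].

Parseval: Σ|x[n]|² = (1/N)Σ|X[k]|², so Σ|X[k]|² = N·Σ|x[n]|² = 3·10.0000

Σ|X[k]|² = N·Σ|x[n]|² = 3·10.0000 = 30.0000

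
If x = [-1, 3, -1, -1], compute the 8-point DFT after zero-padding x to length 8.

Original 4-point DFT: [0, -4i, -4, 4i]
Zero-padded 8-point DFT provides frequency interpolation.

DFT_8([x, 0, ...]) = [0, 1.8284-0.4142i, -4i, -3.8284-2.4142i, -4, -3.8284+2.4142i, 4i, 1.8284+0.4142i]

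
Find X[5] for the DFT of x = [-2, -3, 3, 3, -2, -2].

X[5] = Σ(n=0 to 5) x[n] · ω_6^(5n) where ω_6 = e^(-2πi/6)
= (-2)·ω_6^0 + (-3)·ω_6^5 + (3)·ω_6^10 + (3)·ω_6^15 + (-2)·ω_6^20 + (-2)·ω_6^25

X[5] = -8.0000+3.4641i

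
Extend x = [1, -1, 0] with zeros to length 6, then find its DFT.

Original 3-point DFT: [0, 1.5000+0.8660i, 1.5000-0.8660i]
Zero-padded 6-point DFT provides frequency interpolation.

DFT_6([x, 0, ...]) = [0, 0.5000+0.8660i, 1.5000+0.8660i, 2, 1.5000-0.8660i, 0.5000-0.8660i]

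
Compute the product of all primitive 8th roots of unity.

The primitive 8th roots of unity are ω_8^k for k coprime to 8: k ∈ {1, 3, 5, 7}
Their product equals the constant term of the cyclotomic polynomial Φ_8(x) up to sign.
For n ≥ 3, the product of all primitive nth roots of unity is 1. (For n=1 it is 1; for n=2 it is -1.)

1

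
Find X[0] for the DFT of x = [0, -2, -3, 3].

X[0] = Σ(n=0 to 3) x[n] · ω_4^0 = Σ x[n]
= (0) + (-2) + (-3) + (3)

X[0] = -2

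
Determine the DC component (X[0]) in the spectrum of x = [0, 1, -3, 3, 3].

X[0] = Σ(n=0 to 4) x[n] · ω_5^0 = Σ x[n]
= (0) + (1) + (-3) + (3) + (3)

X[0] = 4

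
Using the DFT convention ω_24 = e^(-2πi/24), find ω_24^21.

ω_24^21 = e^(-2πi·21/24)
= cos(-2π·21/24) + i·sin(-2π·21/24)
= cos(-42π/24) + i·sin(-42π/24)

ω_24^21 = cos(-42π/24) + i·sin(-42π/24) = 0.7071+0.7071i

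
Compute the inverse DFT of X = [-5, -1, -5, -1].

x[n] = (1/4) Σ(k=0 to 3) X[k] · e^(2πikn/4)

Computing each x[n]:
x[0] = -3
x[1] = 0
x[2] = -2
x[3] = 0

x = [-3, 0, -2, 0]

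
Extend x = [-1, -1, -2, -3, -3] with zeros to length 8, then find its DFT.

Original 5-point DFT: [-10, 1.8090-2.4899i, 0.6910-0.2245i, 0.6910+0.2245i, 1.8090+2.4899i]
Zero-padded 8-point DFT provides frequency interpolation.

DFT_8([x, 0, ...]) = [-10, 3.4142+4.8284i, -2-2i, 0.5858+0.8284i, -2, 0.5858-0.8284i, -2+2i, 3.4142-4.8284i]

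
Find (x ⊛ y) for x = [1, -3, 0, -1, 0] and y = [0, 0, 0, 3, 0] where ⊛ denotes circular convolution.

(x ⊛ y)[n] = Σ(m=0 to 4) x[m] · y[(n-m) mod 5]

Computing each output sample:
(x ⊛ y)[0] = 0
(x ⊛ y)[1] = -3
(x ⊛ y)[2] = 0
(x ⊛ y)[3] = 3
(x ⊛ y)[4] = -9

x ⊛ y = [0, -3, 0, 3, -9]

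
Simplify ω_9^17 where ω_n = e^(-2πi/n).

Since ω_9^9 = 1, powers reduce modulo 9.
17 mod 9 = 8
So ω_9^17 = ω_9^8 = e^(-2πi·8/9)

ω_9^17 = ω_9^8 = 0.7660+0.6428i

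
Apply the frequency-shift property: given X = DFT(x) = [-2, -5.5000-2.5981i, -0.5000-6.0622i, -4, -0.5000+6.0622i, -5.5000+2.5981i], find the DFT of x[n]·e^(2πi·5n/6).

Modulation property: DFT(ω_6^(-5n)·x[n]) = X[(k-5) mod 6], so circularly shift X by 5 positions.

X[k-5] = [-5.5000-2.5981i, -0.5000-6.0622i, -4, -0.5000+6.0622i, -5.5000+2.5981i, -2]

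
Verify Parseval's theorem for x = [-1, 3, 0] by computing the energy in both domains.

Time domain:
Σ|x[n]|² = |-1|² + |3|² + |0|² = 10.0000

Frequency domain:
(1/3)Σ|X[k]|² = (1/3)(|2|² + |-2.5000-2.5981i|² + |-2.5000+2.5981i|²) = (1/3)·30.0000 = 10.0000

Both sides agree, confirming Parseval's theorem.

Σ|x[n]|² = (1/N)Σ|X[k]|² = 10.0000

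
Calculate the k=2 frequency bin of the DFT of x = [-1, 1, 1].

X[2] = Σ(n=0 to 2) x[n] · ω_3^(2n) where ω_3 = e^(-2πi/3)
= (-1)·ω_3^0 + (1)·ω_3^2 + (1)·ω_3^4

X[2] = -2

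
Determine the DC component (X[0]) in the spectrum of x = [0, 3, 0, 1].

X[0] = Σ(n=0 to 3) x[n] · ω_4^0 = Σ x[n]
= (0) + (3) + (0) + (1)

X[0] = 4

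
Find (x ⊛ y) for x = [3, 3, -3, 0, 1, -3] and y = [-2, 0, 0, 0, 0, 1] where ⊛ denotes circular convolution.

(x ⊛ y)[n] = Σ(m=0 to 5) x[m] · y[(n-m) mod 6]

Computing each output sample:
(x ⊛ y)[0] = -3
(x ⊛ y)[1] = -9
(x ⊛ y)[2] = 6
(x ⊛ y)[3] = 1
(x ⊛ y)[4] = -5
(x ⊛ y)[5] = 9

x ⊛ y = [-3, -9, 6, 1, -5, 9]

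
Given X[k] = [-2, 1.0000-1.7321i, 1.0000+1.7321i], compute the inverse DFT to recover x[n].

x[n] = (1/3) Σ(k=0 to 2) X[k] · e^(2πikn/3)

Computing each x[n]:
x[0] = 0
x[1] = 0
x[2] = -2

x = [0, 0, -2]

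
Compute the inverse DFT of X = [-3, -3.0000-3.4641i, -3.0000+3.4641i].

x[n] = (1/3) Σ(k=0 to 2) X[k] · e^(2πikn/3)

Computing each x[n]:
x[0] = -3
x[1] = 2
x[2] = -2

x = [-3, 2, -2]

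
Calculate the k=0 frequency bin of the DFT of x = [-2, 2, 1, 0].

X[0] = Σ(n=0 to 3) x[n] · ω_4^0 = Σ x[n]
= (-2) + (2) + (1) + (0)

X[0] = 1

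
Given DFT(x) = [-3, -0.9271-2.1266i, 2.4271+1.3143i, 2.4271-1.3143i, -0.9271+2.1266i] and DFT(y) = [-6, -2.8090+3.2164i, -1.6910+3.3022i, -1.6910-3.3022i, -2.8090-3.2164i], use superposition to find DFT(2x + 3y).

By linearity: DFT(2x + 3y) = 2·DFT(x) + 3·DFT(y)
= 2·[-3, -0.9271-2.1266i, 2.4271+1.3143i, 2.4271-1.3143i, -0.9271+2.1266i] + 3·[-6, -2.8090+3.2164i, -1.6910+3.3022i, -1.6910-3.3022i, -2.8090-3.2164i]

Computing element-wise:
Z[0] = 2·(-3) + 3·(-6) = -24
Z[1] = 2·(-0.9271-2.1266i) + 3·(-2.8090+3.2164i) = -10.2812+5.3960i
Z[2] = 2·(2.4271+1.3143i) + 3·(-1.6910+3.3022i) = -0.2188+12.5352i
Z[3] = 2·(2.4271-1.3143i) + 3·(-1.6910-3.3022i) = -0.2188-12.5352i
Z[4] = 2·(-0.9271+2.1266i) + 3·(-2.8090-3.2164i) = -10.2812-5.3960i

DFT(2x + 3y) = 2·X + 3·Y = [-24, -10.2812+5.3960i, -0.2188+12.5352i, -0.2188-12.5352i, -10.2812-5.3960i]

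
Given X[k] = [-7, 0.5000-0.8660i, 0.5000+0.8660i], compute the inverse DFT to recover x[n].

x[n] = (1/3) Σ(k=0 to 2) X[k] · e^(2πikn/3)

Computing each x[n]:
x[0] = -2
x[1] = -2
x[2] = -3

x = [-2, -2, -3]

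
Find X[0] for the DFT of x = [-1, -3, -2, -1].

X[0] = Σ(n=0 to 3) x[n] · ω_4^0 = Σ x[n]
= (-1) + (-3) + (-2) + (-1)

X[0] = -7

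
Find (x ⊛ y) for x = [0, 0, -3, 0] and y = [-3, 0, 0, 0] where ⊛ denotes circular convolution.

(x ⊛ y)[n] = Σ(m=0 to 3) x[m] · y[(n-m) mod 4]

Computing each output sample:
(x ⊛ y)[0] = 0
(x ⊛ y)[1] = 0
(x ⊛ y)[2] = 9
(x ⊛ y)[3] = 0

x ⊛ y = [0, 0, 9, 0]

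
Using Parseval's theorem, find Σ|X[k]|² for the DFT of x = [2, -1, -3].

Parseval: Σ|x[n]|² = (1/N)Σ|X[k]|², so Σ|X[k]|² = N·Σ|x[n]|² = 3·14.0000

Σ|X[k]|² = N·Σ|x[n]|² = 3·14.0000 = 42.0000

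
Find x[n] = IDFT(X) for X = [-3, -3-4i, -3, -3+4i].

x[n] = (1/4) Σ(k=0 to 3) X[k] · e^(2πikn/4)

Computing each x[n]:
x[0] = -3
x[1] = 2
x[2] = 0
x[3] = -2

x = [-3, 2, 0, -2]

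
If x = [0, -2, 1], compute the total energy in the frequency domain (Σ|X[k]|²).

Parseval: Σ|x[n]|² = (1/N)Σ|X[k]|², so Σ|X[k]|² = N·Σ|x[n]|² = 3·5.0000

Σ|X[k]|² = N·Σ|x[n]|² = 3·5.0000 = 15.0000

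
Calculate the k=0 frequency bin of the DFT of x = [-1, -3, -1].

X[0] = Σ(n=0 to 2) x[n] · ω_3^0 = Σ x[n]
= (-1) + (-3) + (-1)

X[0] = -5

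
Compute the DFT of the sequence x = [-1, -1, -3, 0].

X[k] = Σ(n=0 to 3) x[n] · ω_4^(nk)
where ω_4 = e^(-2πi/4)

Computing each X[k]:
X[0] = -5
X[1] = 2+1i
X[2] = -3
X[3] = 2-1i

X = [-5, 2+1i, -3, 2-1i]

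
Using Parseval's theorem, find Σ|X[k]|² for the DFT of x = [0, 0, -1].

Parseval: Σ|x[n]|² = (1/N)Σ|X[k]|², so Σ|X[k]|² = N·Σ|x[n]|² = 3·1.0000

Σ|X[k]|² = N·Σ|x[n]|² = 3·1.0000 = 3.0000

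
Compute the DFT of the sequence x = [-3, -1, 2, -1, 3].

X[k] = Σ(n=0 to 4) x[n] · ω_5^(nk)
where ω_5 = e^(-2πi/5)

Computing each X[k]:
X[0] = 0
X[1] = -3.1910+2.0409i
X[2] = -4.3090+5.2043i
X[3] = -4.3090-5.2043i
X[4] = -3.1910-2.0409i

X = [0, -3.1910+2.0409i, -4.3090+5.2043i, -4.3090-5.2043i, -3.1910-2.0409i]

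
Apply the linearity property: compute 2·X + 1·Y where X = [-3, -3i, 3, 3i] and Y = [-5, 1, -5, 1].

By linearity: DFT(2x + 1y) = 2·DFT(x) + 1·DFT(y)
= 2·[-3, -3i, 3, 3i] + 1·[-5, 1, -5, 1]

Computing element-wise:
Z[0] = 2·(-3) + 1·(-5) = -11
Z[1] = 2·(-3i) + 1·(1) = 1-6i
Z[2] = 2·(3) + 1·(-5) = 1
Z[3] = 2·(3i) + 1·(1) = 1+6i

DFT(2x + 1y) = 2·X + 1·Y = [-11, 1-6i, 1, 1+6i]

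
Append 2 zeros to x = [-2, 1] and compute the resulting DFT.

Original 2-point DFT: [-1, -3]
Zero-padded 4-point DFT provides frequency interpolation.

DFT_4([x, 0, ...]) = [-1, -2-1i, -3, -2+1i]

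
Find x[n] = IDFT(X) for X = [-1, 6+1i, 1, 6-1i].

x[n] = (1/4) Σ(k=0 to 3) X[k] · e^(2πikn/4)

Computing each x[n]:
x[0] = 3
x[1] = -1
x[2] = -3
x[3] = 0

x = [3, -1, -3, 0]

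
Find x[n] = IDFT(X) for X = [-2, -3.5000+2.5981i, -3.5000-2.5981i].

x[n] = (1/3) Σ(k=0 to 2) X[k] · e^(2πikn/3)

Computing each x[n]:
x[0] = -3
x[1] = -1
x[2] = 2

x = [-3, -1, 2]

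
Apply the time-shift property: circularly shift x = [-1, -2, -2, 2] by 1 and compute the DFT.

Time shift by 1: X_shifted[k] = ω_4^(1k) · X[k]
Shifted x = [2, -1, -2, -2]

DFT(x[n-1]) = [-3, 4-1i, 3, 4+1i]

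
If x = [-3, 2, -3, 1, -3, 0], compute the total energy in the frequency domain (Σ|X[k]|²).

Parseval: Σ|x[n]|² = (1/N)Σ|X[k]|², so Σ|X[k]|² = N·Σ|x[n]|² = 6·32.0000

Σ|X[k]|² = N·Σ|x[n]|² = 6·32.0000 = 192.0000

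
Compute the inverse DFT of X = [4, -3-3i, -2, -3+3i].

x[n] = (1/4) Σ(k=0 to 3) X[k] · e^(2πikn/4)

Computing each x[n]:
x[0] = -1
x[1] = 3
x[2] = 2
x[3] = 0

x = [-1, 3, 2, 0]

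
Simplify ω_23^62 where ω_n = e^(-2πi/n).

Since ω_23^23 = 1, powers reduce modulo 23.
62 mod 23 = 16
So ω_23^62 = ω_23^16 = e^(-2πi·16/23)

ω_23^62 = ω_23^16 = -0.3349+0.9423i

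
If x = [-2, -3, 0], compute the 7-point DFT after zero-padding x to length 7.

Original 3-point DFT: [-5, -0.5000+2.5981i, -0.5000-2.5981i]
Zero-padded 7-point DFT provides frequency interpolation.

DFT_7([x, 0, ...]) = [-5, -3.8705+2.3455i, -1.3324+2.9248i, 0.7029+1.3017i, 0.7029-1.3017i, -1.3324-2.9248i, -3.8705-2.3455i]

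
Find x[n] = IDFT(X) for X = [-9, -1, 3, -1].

x[n] = (1/4) Σ(k=0 to 3) X[k] · e^(2πikn/4)

Computing each x[n]:
x[0] = -2
x[1] = -3
x[2] = -1
x[3] = -3

x = [-2, -3, -1, -3]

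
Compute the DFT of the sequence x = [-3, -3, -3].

X[k] = Σ(n=0 to 2) x[n] · ω_3^(nk)
where ω_3 = e^(-2πi/3)

Computing each X[k]:
X[0] = -9
X[1] = 0
X[2] = 0

X = [-9, 0, 0]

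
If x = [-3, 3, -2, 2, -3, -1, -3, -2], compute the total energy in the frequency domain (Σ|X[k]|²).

Parseval: Σ|x[n]|² = (1/N)Σ|X[k]|², so Σ|X[k]|² = N·Σ|x[n]|² = 8·49.0000

Σ|X[k]|² = N·Σ|x[n]|² = 8·49.0000 = 392.0000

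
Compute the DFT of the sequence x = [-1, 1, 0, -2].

X[k] = Σ(n=0 to 3) x[n] · ω_4^(nk)
where ω_4 = e^(-2πi/4)

Computing each X[k]:
X[0] = -2
X[1] = -1-3i
X[2] = 0
X[3] = -1+3i

X = [-2, -1-3i, 0, -1+3i]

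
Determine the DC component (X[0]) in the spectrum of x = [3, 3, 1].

X[0] = Σ(n=0 to 2) x[n] · ω_3^0 = Σ x[n]
= (3) + (3) + (1)

X[0] = 7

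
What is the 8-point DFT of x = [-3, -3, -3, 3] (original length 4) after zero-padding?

Original 4-point DFT: [-6, 6i, -6, -6i]
Zero-padded 8-point DFT provides frequency interpolation.

DFT_8([x, 0, ...]) = [-6, -7.2426+3.0000i, 6i, 1.2426-3.0000i, -6, 1.2426+3.0000i, -6i, -7.2426-3.0000i]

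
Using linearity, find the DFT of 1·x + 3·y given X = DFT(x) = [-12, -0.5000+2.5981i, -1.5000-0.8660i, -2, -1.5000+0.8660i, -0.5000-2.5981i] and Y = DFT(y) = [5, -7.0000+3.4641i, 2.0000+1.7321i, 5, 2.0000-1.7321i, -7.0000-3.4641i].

By linearity: DFT(1x + 3y) = 1·DFT(x) + 3·DFT(y)
= 1·[-12, -0.5000+2.5981i, -1.5000-0.8660i, -2, -1.5000+0.8660i, -0.5000-2.5981i] + 3·[5, -7.0000+3.4641i, 2.0000+1.7321i, 5, 2.0000-1.7321i, -7.0000-3.4641i]

Computing element-wise:
Z[0] = 1·(-12) + 3·(5) = 3
Z[1] = 1·(-0.5000+2.5981i) + 3·(-7.0000+3.4641i) = -21.5000+12.9904i
Z[2] = 1·(-1.5000-0.8660i) + 3·(2.0000+1.7321i) = 4.5000+4.3303i
Z[3] = 1·(-2) + 3·(5) = 13
Z[4] = 1·(-1.5000+0.8660i) + 3·(2.0000-1.7321i) = 4.5000-4.3303i
Z[5] = 1·(-0.5000-2.5981i) + 3·(-7.0000-3.4641i) = -21.5000-12.9904i

DFT(1x + 3y) = 1·X + 3·Y = [3, -21.5000+12.9904i, 4.5000+4.3303i, 13, 4.5000-4.3303i, -21.5000-12.9904i]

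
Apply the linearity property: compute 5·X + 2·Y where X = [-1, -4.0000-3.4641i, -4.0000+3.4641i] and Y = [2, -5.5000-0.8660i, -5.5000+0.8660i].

By linearity: DFT(5x + 2y) = 5·DFT(x) + 2·DFT(y)
= 5·[-1, -4.0000-3.4641i, -4.0000+3.4641i] + 2·[2, -5.5000-0.8660i, -5.5000+0.8660i]

Computing element-wise:
Z[0] = 5·(-1) + 2·(2) = -1
Z[1] = 5·(-4.0000-3.4641i) + 2·(-5.5000-0.8660i) = -31.0000-19.0525i
Z[2] = 5·(-4.0000+3.4641i) + 2·(-5.5000+0.8660i) = -31.0000+19.0525i

DFT(5x + 2y) = 5·X + 2·Y = [-1, -31.0000-19.0525i, -31.0000+19.0525i]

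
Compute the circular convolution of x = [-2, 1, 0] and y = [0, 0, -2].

(x ⊛ y)[n] = Σ(m=0 to 2) x[m] · y[(n-m) mod 3]

Computing each output sample:
(x ⊛ y)[0] = -2
(x ⊛ y)[1] = 0
(x ⊛ y)[2] = 4

x ⊛ y = [-2, 0, 4]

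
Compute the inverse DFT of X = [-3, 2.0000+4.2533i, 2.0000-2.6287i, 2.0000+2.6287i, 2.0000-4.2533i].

x[n] = (1/5) Σ(k=0 to 4) X[k] · e^(2πikn/5)

Computing each x[n]:
x[0] = 1
x[1] = -2
x[2] = -3
x[3] = 1
x[4] = 0

x = [1, -2, -3, 1, 0]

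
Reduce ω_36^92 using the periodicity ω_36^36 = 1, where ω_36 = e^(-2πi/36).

Since ω_36^36 = 1, powers reduce modulo 36.
92 mod 36 = 20
So ω_36^92 = ω_36^20 = e^(-2πi·20/36)

ω_36^92 = ω_36^20 = -0.9397+0.3420i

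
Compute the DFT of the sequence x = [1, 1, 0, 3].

X[k] = Σ(n=0 to 3) x[n] · ω_4^(nk)
where ω_4 = e^(-2πi/4)

Computing each X[k]:
X[0] = 5
X[1] = 1+2i
X[2] = -3
X[3] = 1-2i

X = [5, 1+2i, -3, 1-2i]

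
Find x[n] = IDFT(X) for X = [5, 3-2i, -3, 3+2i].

x[n] = (1/4) Σ(k=0 to 3) X[k] · e^(2πikn/4)

Computing each x[n]:
x[0] = 2
x[1] = 3
x[2] = -1
x[3] = 1

x = [2, 3, -1, 1]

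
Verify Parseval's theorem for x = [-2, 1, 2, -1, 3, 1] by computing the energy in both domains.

Time domain:
Σ|x[n]|² = |-2|² + |1|² + |2|² + |-1|² + |3|² + |1|² = 20.0000

Frequency domain:
(1/6)Σ|X[k]|² = (1/6)(|4|² + |-2.5000+0.8660i|² + |-6.5000-0.8660i|² + |2|² + |-6.5000+0.8660i|² + |-2.5000-0.8660i|²) = (1/6)·120.0000 = 20.0000

Both sides agree, confirming Parseval's theorem.

Σ|x[n]|² = (1/N)Σ|X[k]|² = 20.0000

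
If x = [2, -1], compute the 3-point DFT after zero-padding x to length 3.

Original 2-point DFT: [1, 3]
Zero-padded 3-point DFT provides frequency interpolation.

DFT_3([x, 0, ...]) = [1, 2.5000+0.8660i, 2.5000-0.8660i]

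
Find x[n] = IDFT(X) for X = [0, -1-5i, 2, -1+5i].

x[n] = (1/4) Σ(k=0 to 3) X[k] · e^(2πikn/4)

Computing each x[n]:
x[0] = 0
x[1] = 2
x[2] = 1
x[3] = -3

x = [0, 2, 1, -3]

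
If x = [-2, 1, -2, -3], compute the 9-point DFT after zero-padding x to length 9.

Original 4-point DFT: [-6, -4i, -2, 4i]
Zero-padded 9-point DFT provides frequency interpolation.

DFT_9([x, 0, ...]) = [-6, -0.0813+3.9249i, 1.5530-2.8988i, -4.5000-2.5981i, -2.9718+0.9705i, -2.9718-0.9705i, -4.5000+2.5981i, 1.5530+2.8988i, -0.0813-3.9249i]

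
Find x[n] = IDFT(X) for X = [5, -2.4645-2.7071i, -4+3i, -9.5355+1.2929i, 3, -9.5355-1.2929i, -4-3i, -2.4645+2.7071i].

x[n] = (1/8) Σ(k=0 to 7) X[k] · e^(2πikn/8)

Computing each x[n]:
x[0] = -3
x[1] = 1
x[2] = 3
x[3] = 0
x[4] = 3
x[5] = -2
x[6] = 1
x[7] = 2

x = [-3, 1, 3, 0, 3, -2, 1, 2]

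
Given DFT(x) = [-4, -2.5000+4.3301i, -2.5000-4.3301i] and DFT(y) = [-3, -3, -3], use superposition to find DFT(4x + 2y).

By linearity: DFT(4x + 2y) = 4·DFT(x) + 2·DFT(y)
= 4·[-4, -2.5000+4.3301i, -2.5000-4.3301i] + 2·[-3, -3, -3]

Computing element-wise:
Z[0] = 4·(-4) + 2·(-3) = -22
Z[1] = 4·(-2.5000+4.3301i) + 2·(-3) = -16.0000+17.3204i
Z[2] = 4·(-2.5000-4.3301i) + 2·(-3) = -16.0000-17.3204i

DFT(4x + 2y) = 4·X + 2·Y = [-22, -16.0000+17.3204i, -16.0000-17.3204i]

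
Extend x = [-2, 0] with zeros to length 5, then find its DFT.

Original 2-point DFT: [-2, -2]
Zero-padded 5-point DFT provides frequency interpolation.

DFT_5([x, 0, ...]) = [-2, -2, -2, -2, -2]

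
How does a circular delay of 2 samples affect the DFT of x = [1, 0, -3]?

Time shift by 2: X_shifted[k] = ω_3^(2k) · X[k]
Shifted x = [0, -3, 1]

DFT(x[n-2]) = [-2, 1.0000+3.4641i, 1.0000-3.4641i]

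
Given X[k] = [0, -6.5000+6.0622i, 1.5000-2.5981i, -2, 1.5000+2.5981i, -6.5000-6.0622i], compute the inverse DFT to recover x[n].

x[n] = (1/6) Σ(k=0 to 5) X[k] · e^(2πikn/6)

Computing each x[n]:
x[0] = -2
x[1] = -2
x[2] = -2
x[3] = 3
x[4] = 3
x[5] = 0

x = [-2, -2, -2, 3, 3, 0]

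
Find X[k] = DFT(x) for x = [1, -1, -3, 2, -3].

X[k] = Σ(n=0 to 4) x[n] · ω_5^(nk)
where ω_5 = e^(-2πi/5)

Computing each X[k]:
X[0] = -4
X[1] = 0.5729+1.0368i
X[2] = 3.9271-5.9309i
X[3] = 3.9271+5.9309i
X[4] = 0.5729-1.0368i

X = [-4, 0.5729+1.0368i, 3.9271-5.9309i, 3.9271+5.9309i, 0.5729-1.0368i]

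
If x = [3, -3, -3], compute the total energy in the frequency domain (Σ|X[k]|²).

Parseval: Σ|x[n]|² = (1/N)Σ|X[k]|², so Σ|X[k]|² = N·Σ|x[n]|² = 3·27.0000

Σ|X[k]|² = N·Σ|x[n]|² = 3·27.0000 = 81.0000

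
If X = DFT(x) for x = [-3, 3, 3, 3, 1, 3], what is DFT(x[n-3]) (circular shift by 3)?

Time shift by 3: X_shifted[k] = ω_6^(3k) · X[k]
Shifted x = [3, 1, 3, -3, 3, 3]

DFT(x[n-3]) = [10, 5.0000+1.7321i, -5.0000+1.7321i, 8, -5.0000-1.7321i, 5.0000-1.7321i]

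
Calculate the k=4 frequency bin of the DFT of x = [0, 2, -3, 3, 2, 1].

X[4] = Σ(n=0 to 5) x[n] · ω_6^(4n) where ω_6 = e^(-2πi/6)
= (0)·ω_6^0 + (2)·ω_6^4 + (-3)·ω_6^8 + (3)·ω_6^12 + (2)·ω_6^16 + (1)·ω_6^20

X[4] = 2.0000+5.1962i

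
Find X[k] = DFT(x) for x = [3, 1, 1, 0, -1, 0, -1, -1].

X[k] = Σ(n=0 to 7) x[n] · ω_8^(nk)
where ω_8 = e^(-2πi/8)

Computing each X[k]:
X[0] = 2
X[1] = 4.0000-3.4142i
X[2] = 2-2i
X[3] = 4.0000+0.5858i
X[4] = 2
X[5] = 4.0000-0.5858i
X[6] = 2+2i
X[7] = 4.0000+3.4142i

X = [2, 4.0000-3.4142i, 2-2i, 4.0000+0.5858i, 2, 4.0000-0.5858i, 2+2i, 4.0000+3.4142i]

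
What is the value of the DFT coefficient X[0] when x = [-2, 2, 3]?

X[0] = Σ(n=0 to 2) x[n] · ω_3^0 = Σ x[n]
= (-2) + (2) + (3)

X[0] = 3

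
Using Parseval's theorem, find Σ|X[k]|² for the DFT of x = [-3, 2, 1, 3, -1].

Parseval: Σ|x[n]|² = (1/N)Σ|X[k]|², so Σ|X[k]|² = N·Σ|x[n]|² = 5·24.0000

Σ|X[k]|² = N·Σ|x[n]|² = 5·24.0000 = 120.0000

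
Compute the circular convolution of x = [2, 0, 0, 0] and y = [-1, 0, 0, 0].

(x ⊛ y)[n] = Σ(m=0 to 3) x[m] · y[(n-m) mod 4]

Computing each output sample:
(x ⊛ y)[0] = -2
(x ⊛ y)[1] = 0
(x ⊛ y)[2] = 0
(x ⊛ y)[3] = 0

x ⊛ y = [-2, 0, 0, 0]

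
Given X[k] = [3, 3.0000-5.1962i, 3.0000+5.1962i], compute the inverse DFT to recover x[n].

x[n] = (1/3) Σ(k=0 to 2) X[k] · e^(2πikn/3)

Computing each x[n]:
x[0] = 3
x[1] = 3
x[2] = -3

x = [3, 3, -3]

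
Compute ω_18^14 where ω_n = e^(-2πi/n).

ω_18^14 = e^(-2πi·14/18)
= cos(-2π·14/18) + i·sin(-2π·14/18)
= cos(-28π/18) + i·sin(-28π/18)

ω_18^14 = cos(-28π/18) + i·sin(-28π/18) = 0.1736+0.9848i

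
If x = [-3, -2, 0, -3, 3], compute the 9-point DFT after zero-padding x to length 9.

Original 5-point DFT: [-5, -0.2639+2.9919i, -4.7361+5.7921i, -4.7361-5.7921i, -0.2639-2.9919i]
Zero-padded 9-point DFT provides frequency interpolation.

DFT_9([x, 0, ...]) = [-5, -5.8512+2.8576i, 0.4508+1.2999i, -6.5000-0.8660i, 0.9003+6.2365i, 0.9003-6.2365i, -6.5000+0.8660i, 0.4508-1.2999i, -5.8512-2.8576i]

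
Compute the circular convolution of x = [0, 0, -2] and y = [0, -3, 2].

(x ⊛ y)[n] = Σ(m=0 to 2) x[m] · y[(n-m) mod 3]

Computing each output sample:
(x ⊛ y)[0] = 6
(x ⊛ y)[1] = -4
(x ⊛ y)[2] = 0

x ⊛ y = [6, -4, 0]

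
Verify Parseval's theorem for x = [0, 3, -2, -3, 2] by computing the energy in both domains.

Time domain:
Σ|x[n]|² = |0|² + |3|² + |-2|² + |-3|² + |2|² = 26.0000

Frequency domain:
(1/5)Σ|X[k]|² = (1/5)(|0|² + |5.5902-1.5388i|² + |-5.5902+0.3633i|² + |-5.5902-0.3633i|² + |5.5902+1.5388i|²) = (1/5)·130.0000 = 26.0000

Both sides agree, confirming Parseval's theorem.

Σ|x[n]|² = (1/N)Σ|X[k]|² = 26.0000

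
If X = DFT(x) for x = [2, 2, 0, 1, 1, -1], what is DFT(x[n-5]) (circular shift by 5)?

Time shift by 5: X_shifted[k] = ω_6^(5k) · X[k]
Shifted x = [2, 0, 1, 1, -1, 2]

DFT(x[n-5]) = [5, 2, 2.0000+3.4641i, -1, 2.0000-3.4641i, 2]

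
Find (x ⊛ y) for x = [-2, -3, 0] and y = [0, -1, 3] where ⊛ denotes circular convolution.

(x ⊛ y)[n] = Σ(m=0 to 2) x[m] · y[(n-m) mod 3]

Computing each output sample:
(x ⊛ y)[0] = -9
(x ⊛ y)[1] = 2
(x ⊛ y)[2] = -3

x ⊛ y = [-9, 2, -3]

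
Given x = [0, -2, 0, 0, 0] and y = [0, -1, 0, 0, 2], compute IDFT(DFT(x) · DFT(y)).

(x ⊛ y)[n] = Σ(m=0 to 4) x[m] · y[(n-m) mod 5]

Computing each output sample:
(x ⊛ y)[0] = -4
(x ⊛ y)[1] = 0
(x ⊛ y)[2] = 2
(x ⊛ y)[3] = 0
(x ⊛ y)[4] = 0

x ⊛ y = [-4, 0, 2, 0, 0]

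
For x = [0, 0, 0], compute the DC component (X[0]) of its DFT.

X[0] = Σ(n=0 to 2) x[n] · ω_3^0 = Σ x[n]
= (0) + (0) + (0)

X[0] = 0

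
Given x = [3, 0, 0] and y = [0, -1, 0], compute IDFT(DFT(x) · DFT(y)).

(x ⊛ y)[n] = Σ(m=0 to 2) x[m] · y[(n-m) mod 3]

Computing each output sample:
(x ⊛ y)[0] = 0
(x ⊛ y)[1] = -3
(x ⊛ y)[2] = 0

x ⊛ y = [0, -3, 0]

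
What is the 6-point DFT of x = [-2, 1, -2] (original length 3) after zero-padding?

Original 3-point DFT: [-3, -1.5000-2.5981i, -1.5000+2.5981i]
Zero-padded 6-point DFT provides frequency interpolation.

DFT_6([x, 0, ...]) = [-3, -0.5000+0.8660i, -1.5000-2.5981i, -5, -1.5000+2.5981i, -0.5000-0.8660i]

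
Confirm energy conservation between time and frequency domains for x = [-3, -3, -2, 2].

Time domain:
Σ|x[n]|² = |-3|² + |-3|² + |-2|² + |2|² = 26.0000

Frequency domain:
(1/4)Σ|X[k]|² = (1/4)(|-6|² + |-1+5i|² + |-4|² + |-1-5i|²) = (1/4)·104.0000 = 26.0000

Both sides agree, confirming Parseval's theorem.

Σ|x[n]|² = (1/N)Σ|X[k]|² = 26.0000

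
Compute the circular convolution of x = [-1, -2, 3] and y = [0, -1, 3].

(x ⊛ y)[n] = Σ(m=0 to 2) x[m] · y[(n-m) mod 3]

Computing each output sample:
(x ⊛ y)[0] = -9
(x ⊛ y)[1] = 10
(x ⊛ y)[2] = -1

x ⊛ y = [-9, 10, -1]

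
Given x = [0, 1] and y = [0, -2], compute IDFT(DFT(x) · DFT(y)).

(x ⊛ y)[n] = Σ(m=0 to 1) x[m] · y[(n-m) mod 2]

Computing each output sample:
(x ⊛ y)[0] = -2
(x ⊛ y)[1] = 0

x ⊛ y = [-2, 0]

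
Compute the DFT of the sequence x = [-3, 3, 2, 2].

X[k] = Σ(n=0 to 3) x[n] · ω_4^(nk)
where ω_4 = e^(-2πi/4)

Computing each X[k]:
X[0] = 4
X[1] = -5-1i
X[2] = -6
X[3] = -5+1i

X = [4, -5-1i, -6, -5+1i]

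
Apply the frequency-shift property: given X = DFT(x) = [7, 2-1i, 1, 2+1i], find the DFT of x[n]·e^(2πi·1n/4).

Modulation property: DFT(ω_4^(-1n)·x[n]) = X[(k-1) mod 4], so circularly shift X by 1 positions.

X[k-1] = [2+1i, 7, 2-1i, 1]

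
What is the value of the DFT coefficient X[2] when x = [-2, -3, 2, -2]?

X[2] = Σ(n=0 to 3) x[n] · ω_4^(2n) where ω_4 = e^(-2πi/4)
= (-2)·ω_4^0 + (-3)·ω_4^2 + (2)·ω_4^4 + (-2)·ω_4^6

X[2] = 5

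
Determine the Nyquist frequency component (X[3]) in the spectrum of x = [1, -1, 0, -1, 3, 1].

X[3] = Σ(n=0 to 5) x[n] · ω_6^(3n) where ω_6 = e^(-2πi/6)
= (1)·ω_6^0 + (-1)·ω_6^3 + (0)·ω_6^6 + (-1)·ω_6^9 + (3)·ω_6^12 + (1)·ω_6^15

X[3] = 5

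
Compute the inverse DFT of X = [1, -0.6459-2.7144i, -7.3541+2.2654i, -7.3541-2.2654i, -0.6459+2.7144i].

x[n] = (1/5) Σ(k=0 to 4) X[k] · e^(2πikn/5)

Computing each x[n]:
x[0] = -3
x[1] = 3
x[2] = 1
x[3] = -2
x[4] = 2

x = [-3, 3, 1, -2, 2]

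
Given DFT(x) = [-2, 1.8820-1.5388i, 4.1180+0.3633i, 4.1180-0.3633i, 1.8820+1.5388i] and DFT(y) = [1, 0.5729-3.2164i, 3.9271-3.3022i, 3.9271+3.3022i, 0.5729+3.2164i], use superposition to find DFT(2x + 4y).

By linearity: DFT(2x + 4y) = 2·DFT(x) + 4·DFT(y)
= 2·[-2, 1.8820-1.5388i, 4.1180+0.3633i, 4.1180-0.3633i, 1.8820+1.5388i] + 4·[1, 0.5729-3.2164i, 3.9271-3.3022i, 3.9271+3.3022i, 0.5729+3.2164i]

Computing element-wise:
Z[0] = 2·(-2) + 4·(1) = 0
Z[1] = 2·(1.8820-1.5388i) + 4·(0.5729-3.2164i) = 6.0556-15.9432i
Z[2] = 2·(4.1180+0.3633i) + 4·(3.9271-3.3022i) = 23.9444-12.4822i
Z[3] = 2·(4.1180-0.3633i) + 4·(3.9271+3.3022i) = 23.9444+12.4822i
Z[4] = 2·(1.8820+1.5388i) + 4·(0.5729+3.2164i) = 6.0556+15.9432i

DFT(2x + 4y) = 2·X + 4·Y = [0, 6.0556-15.9432i, 23.9444-12.4822i, 23.9444+12.4822i, 6.0556+15.9432i]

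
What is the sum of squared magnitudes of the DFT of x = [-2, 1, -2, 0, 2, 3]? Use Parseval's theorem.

Parseval: Σ|x[n]|² = (1/N)Σ|X[k]|², so Σ|X[k]|² = N·Σ|x[n]|² = 6·22.0000

Σ|X[k]|² = N·Σ|x[n]|² = 6·22.0000 = 132.0000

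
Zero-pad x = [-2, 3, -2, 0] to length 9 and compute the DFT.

Original 4-point DFT: [-1, -3i, -7, 3i]
Zero-padded 9-point DFT provides frequency interpolation.

DFT_9([x, 0, ...]) = [-1, -0.0492+0.0413i, 0.4003-2.2704i, -2.5000-4.3301i, -6.3512-2.3116i, -6.3512+2.3116i, -2.5000+4.3301i, 0.4003+2.2704i, -0.0492-0.0413i]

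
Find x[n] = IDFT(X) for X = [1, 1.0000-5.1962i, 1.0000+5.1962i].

x[n] = (1/3) Σ(k=0 to 2) X[k] · e^(2πikn/3)

Computing each x[n]:
x[0] = 1
x[1] = 3
x[2] = -3

x = [1, 3, -3]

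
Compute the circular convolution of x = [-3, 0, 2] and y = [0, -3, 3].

(x ⊛ y)[n] = Σ(m=0 to 2) x[m] · y[(n-m) mod 3]

Computing each output sample:
(x ⊛ y)[0] = -6
(x ⊛ y)[1] = 15
(x ⊛ y)[2] = -9

x ⊛ y = [-6, 15, -9]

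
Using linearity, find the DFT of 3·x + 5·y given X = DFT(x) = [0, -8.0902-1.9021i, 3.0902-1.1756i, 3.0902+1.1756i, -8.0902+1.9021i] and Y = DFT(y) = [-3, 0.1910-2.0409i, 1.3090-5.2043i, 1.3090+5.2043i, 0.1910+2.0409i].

By linearity: DFT(3x + 5y) = 3·DFT(x) + 5·DFT(y)
= 3·[0, -8.0902-1.9021i, 3.0902-1.1756i, 3.0902+1.1756i, -8.0902+1.9021i] + 5·[-3, 0.1910-2.0409i, 1.3090-5.2043i, 1.3090+5.2043i, 0.1910+2.0409i]

Computing element-wise:
Z[0] = 3·(0) + 5·(-3) = -15
Z[1] = 3·(-8.0902-1.9021i) + 5·(0.1910-2.0409i) = -23.3156-15.9108i
Z[2] = 3·(3.0902-1.1756i) + 5·(1.3090-5.2043i) = 15.8156-29.5483i
Z[3] = 3·(3.0902+1.1756i) + 5·(1.3090+5.2043i) = 15.8156+29.5483i
Z[4] = 3·(-8.0902+1.9021i) + 5·(0.1910+2.0409i) = -23.3156+15.9108i

DFT(3x + 5y) = 3·X + 5·Y = [-15, -23.3156-15.9108i, 15.8156-29.5483i, 15.8156+29.5483i, -23.3156+15.9108i]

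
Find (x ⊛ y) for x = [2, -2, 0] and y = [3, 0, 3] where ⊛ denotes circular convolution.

(x ⊛ y)[n] = Σ(m=0 to 2) x[m] · y[(n-m) mod 3]

Computing each output sample:
(x ⊛ y)[0] = 0
(x ⊛ y)[1] = -6
(x ⊛ y)[2] = 6

x ⊛ y = [0, -6, 6]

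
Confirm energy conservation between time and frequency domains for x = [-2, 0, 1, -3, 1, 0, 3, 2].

Time domain:
Σ|x[n]|² = |-2|² + |0|² + |1|² + |-3|² + |1|² + |0|² + |3|² + |2|² = 28.0000

Frequency domain:
(1/8)Σ|X[k]|² = (1/8)(|2|² + |0.5355+5.5355i|² + |-5-1i|² + |-6.5355+1.5355i|² + |4|² + |-6.5355-1.5355i|² + |-5+1i|² + |0.5355-5.5355i|²) = (1/8)·224.0000 = 28.0000

Both sides agree, confirming Parseval's theorem.

Σ|x[n]|² = (1/N)Σ|X[k]|² = 28.0000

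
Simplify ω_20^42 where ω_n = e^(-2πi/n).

Since ω_20^20 = 1, powers reduce modulo 20.
42 mod 20 = 2
So ω_20^42 = ω_20^2 = e^(-2πi·2/20)

ω_20^42 = ω_20^2 = 0.8090-0.5878i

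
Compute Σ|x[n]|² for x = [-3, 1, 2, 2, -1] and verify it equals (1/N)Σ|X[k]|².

Time domain:
Σ|x[n]|² = |-3|² + |1|² + |2|² + |2|² + |-1|² = 19.0000

Frequency domain:
(1/5)Σ|X[k]|² = (1/5)(|1|² + |-6.2361-1.9021i|² + |-1.7639-1.1756i|² + |-1.7639+1.1756i|² + |-6.2361+1.9021i|²) = (1/5)·95.0000 = 19.0000

Both sides agree, confirming Parseval's theorem.

Σ|x[n]|² = (1/N)Σ|X[k]|² = 19.0000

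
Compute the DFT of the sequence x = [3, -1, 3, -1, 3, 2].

X[k] = Σ(n=0 to 5) x[n] · ω_6^(nk)
where ω_6 = e^(-2πi/6)

Computing each X[k]:
X[0] = 9
X[1] = 1.5000+2.5981i
X[2] = -1.5000+2.5981i
X[3] = 9
X[4] = -1.5000-2.5981i
X[5] = 1.5000-2.5981i

X = [9, 1.5000+2.5981i, -1.5000+2.5981i, 9, -1.5000-2.5981i, 1.5000-2.5981i]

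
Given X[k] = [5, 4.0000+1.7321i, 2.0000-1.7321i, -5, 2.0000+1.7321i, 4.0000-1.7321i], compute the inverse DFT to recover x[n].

x[n] = (1/6) Σ(k=0 to 5) X[k] · e^(2πikn/6)

Computing each x[n]:
x[0] = 2
x[1] = 2
x[2] = -2
x[3] = 1
x[4] = 0
x[5] = 2

x = [2, 2, -2, 1, 0, 2]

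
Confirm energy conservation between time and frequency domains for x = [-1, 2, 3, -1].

Time domain:
Σ|x[n]|² = |-1|² + |2|² + |3|² + |-1|² = 15.0000

Frequency domain:
(1/4)Σ|X[k]|² = (1/4)(|3|² + |-4-3i|² + |1|² + |-4+3i|²) = (1/4)·60.0000 = 15.0000

Both sides agree, confirming Parseval's theorem.

Σ|x[n]|² = (1/N)Σ|X[k]|² = 15.0000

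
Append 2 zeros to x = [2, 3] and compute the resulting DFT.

Original 2-point DFT: [5, -1]
Zero-padded 4-point DFT provides frequency interpolation.

DFT_4([x, 0, ...]) = [5, 2-3i, -1, 2+3i]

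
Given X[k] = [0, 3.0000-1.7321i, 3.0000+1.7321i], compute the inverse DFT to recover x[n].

x[n] = (1/3) Σ(k=0 to 2) X[k] · e^(2πikn/3)

Computing each x[n]:
x[0] = 2
x[1] = 0
x[2] = -2

x = [2, 0, -2]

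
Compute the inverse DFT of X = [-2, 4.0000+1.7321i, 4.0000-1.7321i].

x[n] = (1/3) Σ(k=0 to 2) X[k] · e^(2πikn/3)

Computing each x[n]:
x[0] = 2
x[1] = -3
x[2] = -1

x = [2, -3, -1]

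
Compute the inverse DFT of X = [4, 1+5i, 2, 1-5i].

x[n] = (1/4) Σ(k=0 to 3) X[k] · e^(2πikn/4)

Computing each x[n]:
x[0] = 2
x[1] = -2
x[2] = 1
x[3] = 3

x = [2, -2, 1, 3]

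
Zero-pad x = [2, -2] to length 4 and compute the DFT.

Original 2-point DFT: [0, 4]
Zero-padded 4-point DFT provides frequency interpolation.

DFT_4([x, 0, ...]) = [0, 2+2i, 4, 2-2i]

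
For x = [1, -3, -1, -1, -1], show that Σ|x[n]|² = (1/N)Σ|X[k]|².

Time domain:
Σ|x[n]|² = |1|² + |-3|² + |-1|² + |-1|² + |-1|² = 13.0000

Frequency domain:
(1/5)Σ|X[k]|² = (1/5)(|-5|² + |1.3820+1.9021i|² + |3.6180+1.1756i|² + |3.6180-1.1756i|² + |1.3820-1.9021i|²) = (1/5)·65.0000 = 13.0000

Both sides agree, confirming Parseval's theorem.

Σ|x[n]|² = (1/N)Σ|X[k]|² = 13.0000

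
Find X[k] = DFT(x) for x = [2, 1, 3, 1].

X[k] = Σ(n=0 to 3) x[n] · ω_4^(nk)
where ω_4 = e^(-2πi/4)

Computing each X[k]:
X[0] = 7
X[1] = -1
X[2] = 3
X[3] = -1

X = [7, -1, 3, -1]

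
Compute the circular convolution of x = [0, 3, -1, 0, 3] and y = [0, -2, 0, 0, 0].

(x ⊛ y)[n] = Σ(m=0 to 4) x[m] · y[(n-m) mod 5]

Computing each output sample:
(x ⊛ y)[0] = -6
(x ⊛ y)[1] = 0
(x ⊛ y)[2] = -6
(x ⊛ y)[3] = 2
(x ⊛ y)[4] = 0

x ⊛ y = [-6, 0, -6, 2, 0]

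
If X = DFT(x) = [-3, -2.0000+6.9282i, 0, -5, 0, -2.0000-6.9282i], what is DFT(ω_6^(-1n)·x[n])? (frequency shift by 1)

Modulation property: DFT(ω_6^(-1n)·x[n]) = X[(k-1) mod 6], so circularly shift X by 1 positions.

X[k-1] = [-2.0000-6.9282i, -3, -2.0000+6.9282i, 0, -5, 0]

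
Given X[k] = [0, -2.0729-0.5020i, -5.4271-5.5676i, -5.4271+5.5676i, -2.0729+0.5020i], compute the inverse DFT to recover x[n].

x[n] = (1/5) Σ(k=0 to 4) X[k] · e^(2πikn/5)

Computing each x[n]:
x[0] = -3
x[1] = 3
x[2] = -2
x[3] = 2
x[4] = 0

x = [-3, 3, -2, 2, 0]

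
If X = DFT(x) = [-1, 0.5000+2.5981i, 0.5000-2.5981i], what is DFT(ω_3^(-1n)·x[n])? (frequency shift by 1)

Modulation property: DFT(ω_3^(-1n)·x[n]) = X[(k-1) mod 3], so circularly shift X by 1 positions.

X[k-1] = [0.5000-2.5981i, -1, 0.5000+2.5981i]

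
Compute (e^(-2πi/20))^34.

Since ω_20^20 = 1, powers reduce modulo 20.
34 mod 20 = 14
So ω_20^34 = ω_20^14 = e^(-2πi·14/20)

ω_20^34 = ω_20^14 = -0.3090+0.9511i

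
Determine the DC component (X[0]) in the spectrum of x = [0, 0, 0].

X[0] = Σ(n=0 to 2) x[n] · ω_3^0 = Σ x[n]
= (0) + (0) + (0)

X[0] = 0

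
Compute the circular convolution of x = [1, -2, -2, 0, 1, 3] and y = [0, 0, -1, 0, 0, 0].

(x ⊛ y)[n] = Σ(m=0 to 5) x[m] · y[(n-m) mod 6]

Computing each output sample:
(x ⊛ y)[0] = -1
(x ⊛ y)[1] = -3
(x ⊛ y)[2] = -1
(x ⊛ y)[3] = 2
(x ⊛ y)[4] = 2
(x ⊛ y)[5] = 0

x ⊛ y = [-1, -3, -1, 2, 2, 0]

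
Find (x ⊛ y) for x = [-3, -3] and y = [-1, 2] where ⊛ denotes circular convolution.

(x ⊛ y)[n] = Σ(m=0 to 1) x[m] · y[(n-m) mod 2]

Computing each output sample:
(x ⊛ y)[0] = -3
(x ⊛ y)[1] = -3

x ⊛ y = [-3, -3]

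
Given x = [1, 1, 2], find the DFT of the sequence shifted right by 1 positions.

Time shift by 1: X_shifted[k] = ω_3^(1k) · X[k]
Shifted x = [2, 1, 1]

DFT(x[n-1]) = [4, 1, 1]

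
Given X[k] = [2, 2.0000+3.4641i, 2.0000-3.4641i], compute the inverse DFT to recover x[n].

x[n] = (1/3) Σ(k=0 to 2) X[k] · e^(2πikn/3)

Computing each x[n]:
x[0] = 2
x[1] = -2
x[2] = 2

x = [2, -2, 2]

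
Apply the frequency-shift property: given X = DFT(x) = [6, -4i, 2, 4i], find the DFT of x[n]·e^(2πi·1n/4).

Modulation property: DFT(ω_4^(-1n)·x[n]) = X[(k-1) mod 4], so circularly shift X by 1 positions.

X[k-1] = [4i, 6, -4i, 2]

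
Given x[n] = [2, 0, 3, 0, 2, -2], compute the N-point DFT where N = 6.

X[k] = Σ(n=0 to 5) x[n] · ω_6^(nk)
where ω_6 = e^(-2πi/6)

Computing each X[k]:
X[0] = 5
X[1] = -1.5000-2.5981i
X[2] = 0.5000-0.8660i
X[3] = 9
X[4] = 0.5000+0.8660i
X[5] = -1.5000+2.5981i

X = [5, -1.5000-2.5981i, 0.5000-0.8660i, 9, 0.5000+0.8660i, -1.5000+2.5981i]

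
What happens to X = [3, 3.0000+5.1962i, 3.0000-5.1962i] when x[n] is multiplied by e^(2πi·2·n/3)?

Modulation property: DFT(ω_3^(-2n)·x[n]) = X[(k-2) mod 3], so circularly shift X by 2 positions.

X[k-2] = [3.0000+5.1962i, 3.0000-5.1962i, 3]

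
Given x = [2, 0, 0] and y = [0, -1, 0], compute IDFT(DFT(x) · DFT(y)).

(x ⊛ y)[n] = Σ(m=0 to 2) x[m] · y[(n-m) mod 3]

Computing each output sample:
(x ⊛ y)[0] = 0
(x ⊛ y)[1] = -2
(x ⊛ y)[2] = 0

x ⊛ y = [0, -2, 0]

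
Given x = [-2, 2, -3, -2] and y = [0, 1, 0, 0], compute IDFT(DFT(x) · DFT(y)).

(x ⊛ y)[n] = Σ(m=0 to 3) x[m] · y[(n-m) mod 4]

Computing each output sample:
(x ⊛ y)[0] = -2
(x ⊛ y)[1] = -2
(x ⊛ y)[2] = 2
(x ⊛ y)[3] = -3

x ⊛ y = [-2, -2, 2, -3]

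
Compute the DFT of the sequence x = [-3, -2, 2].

X[k] = Σ(n=0 to 2) x[n] · ω_3^(nk)
where ω_3 = e^(-2πi/3)

Computing each X[k]:
X[0] = -3
X[1] = -3.0000+3.4641i
X[2] = -3.0000-3.4641i

X = [-3, -3.0000+3.4641i, -3.0000-3.4641i]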